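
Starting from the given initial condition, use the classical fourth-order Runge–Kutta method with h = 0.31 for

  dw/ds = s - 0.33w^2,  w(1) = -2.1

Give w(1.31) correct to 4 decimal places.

-2.2212

RK4: k1 = f(s_n, w_n); k2 = f(s_n + h/2, w_n + (h/2)·k1); k3 = f(s_n + h/2, w_n + (h/2)·k2); k4 = f(s_n + h, w_n + h·k3); w_{n+1} = w_n + (h/6)·(k1 + 2k2 + 2k3 + k4).
s=1.000000, w=-2.100000:
  k1 = f(1.000000, -2.100000) = -0.455300
  k2 = f(1.155000, -2.170572) = -0.399756
  k3 = f(1.155000, -2.161962) = -0.387446
  k4 = f(1.310000, -2.220108) = -0.316531
  w ← -2.100000 + (0.31/6)·(k1 + 2k2 + 2k3 + k4) = -2.221222
w(1.31) ≈ -2.2212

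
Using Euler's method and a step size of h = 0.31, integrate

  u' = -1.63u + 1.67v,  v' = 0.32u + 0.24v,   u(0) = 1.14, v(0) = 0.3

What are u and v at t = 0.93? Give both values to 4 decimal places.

0.5667, 0.6369

Euler on (u,v): u_{n+1} = u_n + h·u', v_{n+1} = v_n + h·v'.
0.000000: (1.140000, 0.300000); f=(-1.357200, 0.436800) → (0.719268, 0.435408)
0.310000: (0.719268, 0.435408); f=(-0.445275, 0.334664) → (0.581233, 0.539154)
0.620000: (0.581233, 0.539154); f=(-0.047022, 0.315391) → (0.566656, 0.636925)
(u(0.93), v(0.93)) ≈ (0.5667, 0.6369)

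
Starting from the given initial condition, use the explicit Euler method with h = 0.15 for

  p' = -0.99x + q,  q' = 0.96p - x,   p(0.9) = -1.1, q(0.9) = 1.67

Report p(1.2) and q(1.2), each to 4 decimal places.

-0.9326, 1.0775

Euler on (p,q): p_{n+1} = p_n + h·p', q_{n+1} = q_n + h·q'.
0.900000: (-1.100000, 1.670000); f=(0.779000, -1.956000) → (-0.983150, 1.376600)
1.050000: (-0.983150, 1.376600); f=(0.337100, -1.993824) → (-0.932585, 1.077526)
(p(1.2), q(1.2)) ≈ (-0.9326, 1.0775)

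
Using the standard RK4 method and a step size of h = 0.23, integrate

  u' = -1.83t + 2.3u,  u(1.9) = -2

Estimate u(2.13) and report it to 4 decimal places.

-4.5052

RK4: k1 = f(t_n, u_n); k2 = f(t_n + h/2, u_n + (h/2)·k1); k3 = f(t_n + h/2, u_n + (h/2)·k2); k4 = f(t_n + h, u_n + h·k3); u_{n+1} = u_n + (h/6)·(k1 + 2k2 + 2k3 + k4).
t=1.900000, u=-2.000000:
  k1 = f(1.900000, -2.000000) = -8.077000
  k2 = f(2.015000, -2.928855) = -10.423816
  k3 = f(2.015000, -3.198739) = -11.044549
  k4 = f(2.130000, -4.540246) = -14.340467
  u ← -2.000000 + (0.23/6)·(k1 + 2k2 + 2k3 + k4) = -4.505244
u(2.13) ≈ -4.5052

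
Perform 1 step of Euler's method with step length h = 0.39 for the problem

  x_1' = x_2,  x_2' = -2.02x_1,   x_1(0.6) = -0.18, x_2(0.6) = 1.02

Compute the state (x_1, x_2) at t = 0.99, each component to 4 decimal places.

Euler on (x_1,x_2): x_1_{n+1} = x_1_n + h·x_1', x_2_{n+1} = x_2_n + h·x_2'.
0.600000: (-0.180000, 1.020000); f=(1.020000, 0.363600) → (0.217800, 1.161804)
(x_1(0.99), x_2(0.99)) ≈ (0.2178, 1.1618)

0.2178, 1.1618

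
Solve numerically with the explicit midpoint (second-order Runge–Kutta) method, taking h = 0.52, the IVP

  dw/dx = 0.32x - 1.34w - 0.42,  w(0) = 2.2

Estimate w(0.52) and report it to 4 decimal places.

1.1021

Midpoint: k1 = f(x_n, w_n); k2 = f(x_n + h/2, w_n + (h/2)·k1); w_{n+1} = w_n + h·k2.
x=0.000000, w=2.200000:
  k1 = f(0.000000, 2.200000) = -3.368000
  k2 = f(0.260000, 1.324320) = -2.111389
  w ← 2.200000 + 0.52·(-2.111389) = 1.102078
w(0.52) ≈ 1.1021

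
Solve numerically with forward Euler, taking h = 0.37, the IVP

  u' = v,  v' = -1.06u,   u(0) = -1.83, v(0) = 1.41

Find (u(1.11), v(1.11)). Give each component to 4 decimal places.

Euler on (u,v): u_{n+1} = u_n + h·u', v_{n+1} = v_n + h·v'.
0.000000: (-1.830000, 1.410000); f=(1.410000, 1.939800) → (-1.308300, 2.127726)
0.370000: (-1.308300, 2.127726); f=(2.127726, 1.386798) → (-0.521041, 2.640841)
0.740000: (-0.521041, 2.640841); f=(2.640841, 0.552304) → (0.456070, 2.845194)
(u(1.11), v(1.11)) ≈ (0.4561, 2.8452)

0.4561, 2.8452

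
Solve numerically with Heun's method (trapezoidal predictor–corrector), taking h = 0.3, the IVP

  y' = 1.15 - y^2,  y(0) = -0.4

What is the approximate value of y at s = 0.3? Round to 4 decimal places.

Heun: k1 = f(s_n, y_n); k2 = f(s_n + h, y_n + h·k1); y_{n+1} = y_n + (h/2)·(k1 + k2).
s=0.000000, y=-0.400000:
  k1 = f(0.000000, -0.400000) = 0.990000
  k2 = f(0.300000, -0.103000) = 1.139391
  y ← -0.400000 + (0.3/2)·(0.990000 + 1.139391) = -0.080591
y(0.3) ≈ -0.0806

-0.0806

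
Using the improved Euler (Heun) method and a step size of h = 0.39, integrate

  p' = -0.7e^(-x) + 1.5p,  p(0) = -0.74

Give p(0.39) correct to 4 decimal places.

Heun: k1 = f(x_n, p_n); k2 = f(x_n + h, p_n + h·k1); p_{n+1} = p_n + (h/2)·(k1 + k2).
x=0.000000, p=-0.740000:
  k1 = f(0.000000, -0.740000) = -1.810000
  k2 = f(0.390000, -1.445900) = -2.642790
  p ← -0.740000 + (0.39/2)·(-1.810000 + (-2.642790)) = -1.608294
p(0.39) ≈ -1.6083

-1.6083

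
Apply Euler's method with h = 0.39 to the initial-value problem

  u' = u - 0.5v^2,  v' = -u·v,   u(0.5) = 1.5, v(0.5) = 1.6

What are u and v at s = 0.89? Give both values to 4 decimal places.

Euler on (u,v): u_{n+1} = u_n + h·u', v_{n+1} = v_n + h·v'.
0.500000: (1.500000, 1.600000); f=(0.220000, -2.400000) → (1.585800, 0.664000)
(u(0.89), v(0.89)) ≈ (1.5858, 0.6640)

1.5858, 0.6640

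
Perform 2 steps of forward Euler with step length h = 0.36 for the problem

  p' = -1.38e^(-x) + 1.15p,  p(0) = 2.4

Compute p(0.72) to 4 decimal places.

3.7495

Euler: p_{n+1} = p_n + h·f(x_n, p_n).
x=0.000000, p=2.400000: f=1.380000 → p ← 2.400000 + 0.36·1.380000 = 2.896800
x=0.360000, p=2.896800: f=2.368527 → p ← 2.896800 + 0.36·2.368527 = 3.749470
p(0.72) ≈ 3.7495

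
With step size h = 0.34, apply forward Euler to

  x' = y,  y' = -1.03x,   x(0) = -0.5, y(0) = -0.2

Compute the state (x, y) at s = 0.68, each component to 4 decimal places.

-0.5765, 0.1740

Euler on (x,y): x_{n+1} = x_n + h·x', y_{n+1} = y_n + h·y'.
0.000000: (-0.500000, -0.200000); f=(-0.200000, 0.515000) → (-0.568000, -0.024900)
0.340000: (-0.568000, -0.024900); f=(-0.024900, 0.585040) → (-0.576466, 0.174014)
(x(0.68), y(0.68)) ≈ (-0.5765, 0.1740)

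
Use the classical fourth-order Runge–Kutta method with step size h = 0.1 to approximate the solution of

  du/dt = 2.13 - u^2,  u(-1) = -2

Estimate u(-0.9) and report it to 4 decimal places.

RK4: k1 = f(t_n, u_n); k2 = f(t_n + h/2, u_n + (h/2)·k1); k3 = f(t_n + h/2, u_n + (h/2)·k2); k4 = f(t_n + h, u_n + h·k3); u_{n+1} = u_n + (h/6)·(k1 + 2k2 + 2k3 + k4).
t=-1.000000, u=-2.000000:
  k1 = f(-1.000000, -2.000000) = -1.870000
  k2 = f(-0.950000, -2.093500) = -2.252742
  k3 = f(-0.950000, -2.112637) = -2.333236
  k4 = f(-0.900000, -2.233324) = -2.857734
  u ← -2.000000 + (0.1/6)·(k1 + 2k2 + 2k3 + k4) = -2.231661
u(-0.9) ≈ -2.2317

-2.2317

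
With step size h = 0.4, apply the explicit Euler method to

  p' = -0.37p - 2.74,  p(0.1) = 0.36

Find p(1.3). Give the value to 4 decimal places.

Euler: p_{n+1} = p_n + h·f(s_n, p_n).
s=0.100000, p=0.360000: f=-2.873200 → p ← 0.360000 + 0.4·(-2.873200) = -0.789280
s=0.500000, p=-0.789280: f=-2.447966 → p ← -0.789280 + 0.4·(-2.447966) = -1.768467
s=0.900000, p=-1.768467: f=-2.085667 → p ← -1.768467 + 0.4·(-2.085667) = -2.602734
p(1.3) ≈ -2.6027

-2.6027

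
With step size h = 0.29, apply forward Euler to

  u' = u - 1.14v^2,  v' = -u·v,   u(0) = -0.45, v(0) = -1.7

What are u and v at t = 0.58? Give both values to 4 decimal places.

-3.2024, -2.7779

Euler on (u,v): u_{n+1} = u_n + h·u', v_{n+1} = v_n + h·v'.
0.000000: (-0.450000, -1.700000); f=(-3.744600, -0.765000) → (-1.535934, -1.921850)
0.290000: (-1.535934, -1.921850); f=(-5.746532, -2.951835) → (-3.202428, -2.777882)
(u(0.58), v(0.58)) ≈ (-3.2024, -2.7779)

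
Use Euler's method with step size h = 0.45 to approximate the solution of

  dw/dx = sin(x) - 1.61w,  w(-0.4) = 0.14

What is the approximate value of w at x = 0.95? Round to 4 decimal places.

0.2116

Euler: w_{n+1} = w_n + h·f(x_n, w_n).
x=-0.400000, w=0.140000: f=-0.614818 → w ← 0.140000 + 0.45·(-0.614818) = -0.136668
x=0.050000, w=-0.136668: f=0.270015 → w ← -0.136668 + 0.45·0.270015 = -0.015161
x=0.500000, w=-0.015161: f=0.503836 → w ← -0.015161 + 0.45·0.503836 = 0.211565
w(0.95) ≈ 0.2116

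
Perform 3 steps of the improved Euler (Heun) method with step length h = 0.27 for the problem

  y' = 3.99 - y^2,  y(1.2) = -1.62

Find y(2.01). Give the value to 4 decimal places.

Heun: k1 = f(t_n, y_n); k2 = f(t_n + h, y_n + h·k1); y_{n+1} = y_n + (h/2)·(k1 + k2).
t=1.200000, y=-1.620000:
  k1 = f(1.200000, -1.620000) = 1.365600
  k2 = f(1.470000, -1.251288) = 2.424278
  y ← -1.620000 + (0.27/2)·(1.365600 + 2.424278) = -1.108366
t=1.470000, y=-1.108366:
  k1 = f(1.470000, -1.108366) = 2.761524
  k2 = f(1.740000, -0.362755) = 3.858409
  y ← -1.108366 + (0.27/2)·(2.761524 + 3.858409) = -0.214676
t=1.740000, y=-0.214676:
  k1 = f(1.740000, -0.214676) = 3.943914
  k2 = f(2.010000, 0.850181) = 3.267192
  y ← -0.214676 + (0.27/2)·(3.943914 + 3.267192) = 0.758824
y(2.01) ≈ 0.7588

0.7588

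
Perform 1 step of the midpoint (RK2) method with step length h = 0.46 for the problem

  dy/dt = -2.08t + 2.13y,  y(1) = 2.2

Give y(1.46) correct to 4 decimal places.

Midpoint: k1 = f(t_n, y_n); k2 = f(t_n + h/2, y_n + (h/2)·k1); y_{n+1} = y_n + h·k2.
t=1.000000, y=2.200000:
  k1 = f(1.000000, 2.200000) = 2.606000
  k2 = f(1.230000, 2.799380) = 3.404279
  y ← 2.200000 + 0.46·3.404279 = 3.765969
y(1.46) ≈ 3.7660

3.7660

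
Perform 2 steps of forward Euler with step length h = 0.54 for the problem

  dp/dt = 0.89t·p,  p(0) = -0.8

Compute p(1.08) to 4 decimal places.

Euler: p_{n+1} = p_n + h·f(t_n, p_n).
t=0.000000, p=-0.800000: f=0.000000 → p ← -0.800000 + 0.54·0.000000 = -0.800000
t=0.540000, p=-0.800000: f=-0.384480 → p ← -0.800000 + 0.54·(-0.384480) = -1.007619
p(1.08) ≈ -1.0076

-1.0076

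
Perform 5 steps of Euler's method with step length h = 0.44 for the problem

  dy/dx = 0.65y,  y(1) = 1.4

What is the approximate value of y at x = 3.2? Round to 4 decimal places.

Euler: y_{n+1} = y_n + h·f(x_n, y_n).
x=1.000000, y=1.400000: f=0.910000 → y ← 1.400000 + 0.44·0.910000 = 1.800400
x=1.440000, y=1.800400: f=1.170260 → y ← 1.800400 + 0.44·1.170260 = 2.315314
x=1.880000, y=2.315314: f=1.504954 → y ← 2.315314 + 0.44·1.504954 = 2.977494
x=2.320000, y=2.977494: f=1.935371 → y ← 2.977494 + 0.44·1.935371 = 3.829058
x=2.760000, y=3.829058: f=2.488888 → y ← 3.829058 + 0.44·2.488888 = 4.924168
y(3.2) ≈ 4.9242

4.9242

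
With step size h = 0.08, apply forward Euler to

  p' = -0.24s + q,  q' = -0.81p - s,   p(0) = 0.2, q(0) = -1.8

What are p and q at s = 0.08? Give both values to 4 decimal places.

Euler on (p,q): p_{n+1} = p_n + h·p', q_{n+1} = q_n + h·q'.
0.000000: (0.200000, -1.800000); f=(-1.800000, -0.162000) → (0.056000, -1.812960)
(p(0.08), q(0.08)) ≈ (0.0560, -1.8130)

0.0560, -1.8130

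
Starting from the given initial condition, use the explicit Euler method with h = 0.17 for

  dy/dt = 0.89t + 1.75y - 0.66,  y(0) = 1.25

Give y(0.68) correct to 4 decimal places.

3.0382

Euler: y_{n+1} = y_n + h·f(t_n, y_n).
t=0.000000, y=1.250000: f=1.527500 → y ← 1.250000 + 0.17·1.527500 = 1.509675
t=0.170000, y=1.509675: f=2.133231 → y ← 1.509675 + 0.17·2.133231 = 1.872324
t=0.340000, y=1.872324: f=2.919168 → y ← 1.872324 + 0.17·2.919168 = 2.368583
t=0.510000, y=2.368583: f=3.938920 → y ← 2.368583 + 0.17·3.938920 = 3.038199
y(0.68) ≈ 3.0382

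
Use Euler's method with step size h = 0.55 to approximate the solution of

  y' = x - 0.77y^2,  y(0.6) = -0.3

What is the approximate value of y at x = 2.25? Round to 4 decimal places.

Euler: y_{n+1} = y_n + h·f(x_n, y_n).
x=0.600000, y=-0.300000: f=0.530700 → y ← -0.300000 + 0.55·0.530700 = -0.008115
x=1.150000, y=-0.008115: f=1.149949 → y ← -0.008115 + 0.55·1.149949 = 0.624357
x=1.700000, y=0.624357: f=1.399837 → y ← 0.624357 + 0.55·1.399837 = 1.394268
y(2.25) ≈ 1.3943

1.3943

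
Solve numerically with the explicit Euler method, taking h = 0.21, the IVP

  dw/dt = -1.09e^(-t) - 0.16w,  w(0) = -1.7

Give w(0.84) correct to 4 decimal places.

Euler: w_{n+1} = w_n + h·f(t_n, w_n).
t=0.000000, w=-1.700000: f=-0.818000 → w ← -1.700000 + 0.21·(-0.818000) = -1.871780
t=0.210000, w=-1.871780: f=-0.584052 → w ← -1.871780 + 0.21·(-0.584052) = -1.994431
t=0.420000, w=-1.994431: f=-0.397072 → w ← -1.994431 + 0.21·(-0.397072) = -2.077816
t=0.630000, w=-2.077816: f=-0.248074 → w ← -2.077816 + 0.21·(-0.248074) = -2.129912
w(0.84) ≈ -2.1299

-2.1299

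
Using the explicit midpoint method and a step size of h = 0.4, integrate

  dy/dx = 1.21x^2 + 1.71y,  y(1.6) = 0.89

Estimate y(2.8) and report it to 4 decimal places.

Midpoint: k1 = f(x_n, y_n); k2 = f(x_n + h/2, y_n + (h/2)·k1); y_{n+1} = y_n + h·k2.
x=1.600000, y=0.890000:
  k1 = f(1.600000, 0.890000) = 4.619500
  k2 = f(1.800000, 1.813900) = 7.022169
  y ← 0.890000 + 0.4·7.022169 = 3.698868
x=2.000000, y=3.698868:
  k1 = f(2.000000, 3.698868) = 11.165064
  k2 = f(2.200000, 5.931880) = 15.999915
  y ← 3.698868 + 0.4·15.999915 = 10.098834
x=2.400000, y=10.098834:
  k1 = f(2.400000, 10.098834) = 24.238606
  k2 = f(2.600000, 14.946555) = 33.738209
  y ← 10.098834 + 0.4·33.738209 = 23.594117
y(2.8) ≈ 23.5941

23.5941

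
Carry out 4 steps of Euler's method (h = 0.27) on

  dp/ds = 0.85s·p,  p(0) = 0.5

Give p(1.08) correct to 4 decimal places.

0.7077

Euler: p_{n+1} = p_n + h·f(s_n, p_n).
s=0.000000, p=0.500000: f=0.000000 → p ← 0.500000 + 0.27·0.000000 = 0.500000
s=0.270000, p=0.500000: f=0.114750 → p ← 0.500000 + 0.27·0.114750 = 0.530983
s=0.540000, p=0.530983: f=0.243721 → p ← 0.530983 + 0.27·0.243721 = 0.596787
s=0.810000, p=0.596787: f=0.410888 → p ← 0.596787 + 0.27·0.410888 = 0.707727
p(1.08) ≈ 0.7077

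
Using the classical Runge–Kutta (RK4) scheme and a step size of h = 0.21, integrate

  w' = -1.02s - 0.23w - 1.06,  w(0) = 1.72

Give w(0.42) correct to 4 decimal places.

1.0501

RK4: k1 = f(s_n, w_n); k2 = f(s_n + h/2, w_n + (h/2)·k1); k3 = f(s_n + h/2, w_n + (h/2)·k2); k4 = f(s_n + h, w_n + h·k3); w_{n+1} = w_n + (h/6)·(k1 + 2k2 + 2k3 + k4).
s=0.000000, w=1.720000:
  k1 = f(0.000000, 1.720000) = -1.455600
  k2 = f(0.105000, 1.567162) = -1.527547
  k3 = f(0.105000, 1.559608) = -1.525810
  k4 = f(0.210000, 1.399580) = -1.596103
  w ← 1.720000 + (0.21/6)·(k1 + 2k2 + 2k3 + k4) = 1.399455
s=0.210000, w=1.399455:
  k1 = f(0.210000, 1.399455) = -1.596075
  k2 = f(0.315000, 1.231868) = -1.664630
  k3 = f(0.315000, 1.224669) = -1.662974
  k4 = f(0.420000, 1.050231) = -1.729953
  w ← 1.399455 + (0.21/6)·(k1 + 2k2 + 2k3 + k4) = 1.050112
w(0.42) ≈ 1.0501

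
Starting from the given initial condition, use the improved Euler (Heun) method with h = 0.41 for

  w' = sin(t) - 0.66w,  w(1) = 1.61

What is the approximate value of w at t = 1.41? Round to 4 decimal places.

1.5615

Heun: k1 = f(t_n, w_n); k2 = f(t_n + h, w_n + h·k1); w_{n+1} = w_n + (h/2)·(k1 + k2).
t=1.000000, w=1.610000:
  k1 = f(1.000000, 1.610000) = -0.221129
  k2 = f(1.410000, 1.519337) = -0.015662
  w ← 1.610000 + (0.41/2)·(-0.221129 + (-0.015662)) = 1.561458
w(1.41) ≈ 1.5615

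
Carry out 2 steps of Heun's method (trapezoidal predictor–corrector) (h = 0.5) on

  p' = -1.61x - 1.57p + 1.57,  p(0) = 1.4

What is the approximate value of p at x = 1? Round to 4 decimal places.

0.5584

Heun: k1 = f(x_n, p_n); k2 = f(x_n + h, p_n + h·k1); p_{n+1} = p_n + (h/2)·(k1 + k2).
x=0.000000, p=1.400000:
  k1 = f(0.000000, 1.400000) = -0.628000
  k2 = f(0.500000, 1.086000) = -0.940020
  p ← 1.400000 + (0.5/2)·(-0.628000 + (-0.940020)) = 1.007995
x=0.500000, p=1.007995:
  k1 = f(0.500000, 1.007995) = -0.817552
  k2 = f(1.000000, 0.599219) = -0.980774
  p ← 1.007995 + (0.5/2)·(-0.817552 + (-0.980774)) = 0.558414
p(1) ≈ 0.5584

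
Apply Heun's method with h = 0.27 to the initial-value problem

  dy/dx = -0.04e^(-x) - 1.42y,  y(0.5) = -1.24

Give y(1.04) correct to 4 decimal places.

-0.5971

Heun: k1 = f(x_n, y_n); k2 = f(x_n + h, y_n + h·k1); y_{n+1} = y_n + (h/2)·(k1 + k2).
x=0.500000, y=-1.240000:
  k1 = f(0.500000, -1.240000) = 1.736539
  k2 = f(0.770000, -0.771135) = 1.076491
  y ← -1.240000 + (0.27/2)·(1.736539 + 1.076491) = -0.860241
x=0.770000, y=-0.860241:
  k1 = f(0.770000, -0.860241) = 1.203022
  k2 = f(1.040000, -0.535425) = 0.746166
  y ← -0.860241 + (0.27/2)·(1.203022 + 0.746166) = -0.597101
y(1.04) ≈ -0.5971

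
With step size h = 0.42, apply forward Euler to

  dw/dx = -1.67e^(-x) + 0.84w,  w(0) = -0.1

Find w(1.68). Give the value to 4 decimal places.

-3.5234

Euler: w_{n+1} = w_n + h·f(x_n, w_n).
x=0.000000, w=-0.100000: f=-1.754000 → w ← -0.100000 + 0.42·(-1.754000) = -0.836680
x=0.420000, w=-0.836680: f=-1.800079 → w ← -0.836680 + 0.42·(-1.800079) = -1.592713
x=0.840000, w=-1.592713: f=-2.058836 → w ← -1.592713 + 0.42·(-2.058836) = -2.457424
x=1.260000, w=-2.457424: f=-2.537939 → w ← -2.457424 + 0.42·(-2.537939) = -3.523359
w(1.68) ≈ -3.5234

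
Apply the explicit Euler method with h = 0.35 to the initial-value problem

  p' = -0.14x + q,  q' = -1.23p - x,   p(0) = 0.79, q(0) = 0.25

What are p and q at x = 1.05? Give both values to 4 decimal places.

0.5879, -1.1922

Euler on (p,q): p_{n+1} = p_n + h·p', q_{n+1} = q_n + h·q'.
0.000000: (0.790000, 0.250000); f=(0.250000, -0.971700) → (0.877500, -0.090095)
0.350000: (0.877500, -0.090095); f=(-0.139095, -1.429325) → (0.828817, -0.590359)
0.700000: (0.828817, -0.590359); f=(-0.688359, -1.719445) → (0.587891, -1.192164)
(p(1.05), q(1.05)) ≈ (0.5879, -1.1922)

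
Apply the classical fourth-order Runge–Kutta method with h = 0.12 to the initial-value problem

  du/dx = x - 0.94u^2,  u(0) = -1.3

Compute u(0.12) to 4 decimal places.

RK4: k1 = f(x_n, u_n); k2 = f(x_n + h/2, u_n + (h/2)·k1); k3 = f(x_n + h/2, u_n + (h/2)·k2); k4 = f(x_n + h, u_n + h·k3); u_{n+1} = u_n + (h/6)·(k1 + 2k2 + 2k3 + k4).
x=0.000000, u=-1.300000:
  k1 = f(0.000000, -1.300000) = -1.588600
  k2 = f(0.060000, -1.395316) = -1.770092
  k3 = f(0.060000, -1.406206) = -1.798769
  k4 = f(0.120000, -1.515852) = -2.039940
  u ← -1.300000 + (0.12/6)·(k1 + 2k2 + 2k3 + k4) = -1.515325
u(0.12) ≈ -1.5153

-1.5153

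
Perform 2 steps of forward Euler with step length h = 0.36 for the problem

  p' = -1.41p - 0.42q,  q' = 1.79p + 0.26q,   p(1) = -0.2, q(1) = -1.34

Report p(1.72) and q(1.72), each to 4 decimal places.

Euler on (p,q): p_{n+1} = p_n + h·p', q_{n+1} = q_n + h·q'.
1.000000: (-0.200000, -1.340000); f=(0.844800, -0.706400) → (0.104128, -1.594304)
1.360000: (0.104128, -1.594304); f=(0.522787, -0.228130) → (0.292331, -1.676431)
(p(1.72), q(1.72)) ≈ (0.2923, -1.6764)

0.2923, -1.6764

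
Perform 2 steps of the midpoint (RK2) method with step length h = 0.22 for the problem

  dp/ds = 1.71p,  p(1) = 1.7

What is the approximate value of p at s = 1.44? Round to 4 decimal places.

3.5593

Midpoint: k1 = f(s_n, p_n); k2 = f(s_n + h/2, p_n + (h/2)·k1); p_{n+1} = p_n + h·k2.
s=1.000000, p=1.700000:
  k1 = f(1.000000, 1.700000) = 2.907000
  k2 = f(1.110000, 2.019770) = 3.453807
  p ← 1.700000 + 0.22·3.453807 = 2.459837
s=1.220000, p=2.459837:
  k1 = f(1.220000, 2.459837) = 4.206322
  k2 = f(1.330000, 2.922533) = 4.997531
  p ← 2.459837 + 0.22·4.997531 = 3.559294
p(1.44) ≈ 3.5593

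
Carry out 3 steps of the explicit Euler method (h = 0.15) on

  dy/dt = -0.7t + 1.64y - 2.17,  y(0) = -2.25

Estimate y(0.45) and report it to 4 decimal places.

Euler: y_{n+1} = y_n + h·f(t_n, y_n).
t=0.000000, y=-2.250000: f=-5.860000 → y ← -2.250000 + 0.15·(-5.860000) = -3.129000
t=0.150000, y=-3.129000: f=-7.406560 → y ← -3.129000 + 0.15·(-7.406560) = -4.239984
t=0.300000, y=-4.239984: f=-9.333574 → y ← -4.239984 + 0.15·(-9.333574) = -5.640020
y(0.45) ≈ -5.6400

-5.6400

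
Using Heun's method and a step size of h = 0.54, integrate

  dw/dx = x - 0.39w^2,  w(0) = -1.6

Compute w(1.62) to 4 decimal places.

Heun: k1 = f(x_n, w_n); k2 = f(x_n + h, w_n + h·k1); w_{n+1} = w_n + (h/2)·(k1 + k2).
x=0.000000, w=-1.600000:
  k1 = f(0.000000, -1.600000) = -0.998400
  k2 = f(0.540000, -2.139136) = -1.244602
  w ← -1.600000 + (0.54/2)·(-0.998400 + (-1.244602)) = -2.205611
x=0.540000, w=-2.205611:
  k1 = f(0.540000, -2.205611) = -1.357240
  k2 = f(1.080000, -2.938520) = -2.287611
  w ← -2.205611 + (0.54/2)·(-1.357240 + (-2.287611)) = -3.189720
x=1.080000, w=-3.189720:
  k1 = f(1.080000, -3.189720) = -2.887983
  k2 = f(1.620000, -4.749231) = -7.176528
  w ← -3.189720 + (0.54/2)·(-2.887983 + (-7.176528)) = -5.907138
w(1.62) ≈ -5.9071

-5.9071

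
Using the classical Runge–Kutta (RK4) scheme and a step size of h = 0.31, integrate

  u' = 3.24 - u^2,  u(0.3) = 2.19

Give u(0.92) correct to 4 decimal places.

RK4: k1 = f(x_n, u_n); k2 = f(x_n + h/2, u_n + (h/2)·k1); k3 = f(x_n + h/2, u_n + (h/2)·k2); k4 = f(x_n + h, u_n + h·k3); u_{n+1} = u_n + (h/6)·(k1 + 2k2 + 2k3 + k4).
x=0.300000, u=2.190000:
  k1 = f(0.300000, 2.190000) = -1.556100
  k2 = f(0.455000, 1.948805) = -0.557839
  k3 = f(0.455000, 2.103535) = -1.184859
  k4 = f(0.610000, 1.822694) = -0.082212
  u ← 2.190000 + (0.31/6)·(k1 + 2k2 + 2k3 + k4) = 1.925275
x=0.610000, u=1.925275:
  k1 = f(0.610000, 1.925275) = -0.466684
  k2 = f(0.765000, 1.852939) = -0.193383
  k3 = f(0.765000, 1.895301) = -0.352165
  k4 = f(0.920000, 1.816104) = -0.058234
  u ← 1.925275 + (0.31/6)·(k1 + 2k2 + 2k3 + k4) = 1.841781
u(0.92) ≈ 1.8418

1.8418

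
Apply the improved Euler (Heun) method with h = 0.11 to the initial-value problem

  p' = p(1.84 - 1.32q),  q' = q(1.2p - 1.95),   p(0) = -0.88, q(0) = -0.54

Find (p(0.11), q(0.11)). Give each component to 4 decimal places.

Heun on (p,q): k1 = f(x_n, state_n); k2 = f(x_n + h, state_n + h·k1); state_{n+1} = state_n + (h/2)·(k1 + k2).
0.000000: (-0.880000, -0.540000)
  k1 = (-2.246464, 1.623240)
  predictor → (-1.127111, -0.361444)
  k2 = (-2.611635, 1.193680)
  → (-1.147195, -0.385069)
(p(0.11), q(0.11)) ≈ (-1.1472, -0.3851)

-1.1472, -0.3851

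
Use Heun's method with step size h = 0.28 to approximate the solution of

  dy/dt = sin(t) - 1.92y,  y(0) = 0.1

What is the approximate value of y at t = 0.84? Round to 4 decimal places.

0.2312

Heun: k1 = f(t_n, y_n); k2 = f(t_n + h, y_n + h·k1); y_{n+1} = y_n + (h/2)·(k1 + k2).
t=0.000000, y=0.100000:
  k1 = f(0.000000, 0.100000) = -0.192000
  k2 = f(0.280000, 0.046240) = 0.187575
  y ← 0.100000 + (0.28/2)·(-0.192000 + 0.187575) = 0.099380
t=0.280000, y=0.099380:
  k1 = f(0.280000, 0.099380) = 0.085545
  k2 = f(0.560000, 0.123333) = 0.294387
  y ← 0.099380 + (0.28/2)·(0.085545 + 0.294387) = 0.152571
t=0.560000, y=0.152571:
  k1 = f(0.560000, 0.152571) = 0.238250
  k2 = f(0.840000, 0.219281) = 0.323624
  y ← 0.152571 + (0.28/2)·(0.238250 + 0.323624) = 0.231233
y(0.84) ≈ 0.2312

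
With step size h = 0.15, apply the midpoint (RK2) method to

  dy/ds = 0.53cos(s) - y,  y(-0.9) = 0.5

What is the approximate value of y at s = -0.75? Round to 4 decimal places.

Midpoint: k1 = f(s_n, y_n); k2 = f(s_n + h/2, y_n + (h/2)·k1); y_{n+1} = y_n + h·k2.
s=-0.900000, y=0.500000:
  k1 = f(-0.900000, 0.500000) = -0.170547
  k2 = f(-0.825000, 0.487209) = -0.127574
  y ← 0.500000 + 0.15·(-0.127574) = 0.480864
y(-0.75) ≈ 0.4809

0.4809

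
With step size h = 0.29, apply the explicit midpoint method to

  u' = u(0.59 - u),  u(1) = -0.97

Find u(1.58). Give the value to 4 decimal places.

-3.1984

Midpoint: k1 = f(x_n, u_n); k2 = f(x_n + h/2, u_n + (h/2)·k1); u_{n+1} = u_n + h·k2.
x=1.000000, u=-0.970000:
  k1 = f(1.000000, -0.970000) = -1.513200
  k2 = f(1.145000, -1.189414) = -2.116460
  u ← -0.970000 + 0.29·(-2.116460) = -1.583773
x=1.290000, u=-1.583773:
  k1 = f(1.290000, -1.583773) = -3.442764
  k2 = f(1.435000, -2.082974) = -5.567736
  u ← -1.583773 + 0.29·(-5.567736) = -3.198417
u(1.58) ≈ -3.1984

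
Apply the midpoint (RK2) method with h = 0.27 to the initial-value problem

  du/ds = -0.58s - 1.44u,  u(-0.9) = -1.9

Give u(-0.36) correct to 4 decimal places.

Midpoint: k1 = f(s_n, u_n); k2 = f(s_n + h/2, u_n + (h/2)·k1); u_{n+1} = u_n + h·k2.
s=-0.900000, u=-1.900000:
  k1 = f(-0.900000, -1.900000) = 3.258000
  k2 = f(-0.765000, -1.460170) = 2.546345
  u ← -1.900000 + 0.27·2.546345 = -1.212487
s=-0.630000, u=-1.212487:
  k1 = f(-0.630000, -1.212487) = 2.111381
  k2 = f(-0.495000, -0.927450) = 1.622629
  u ← -1.212487 + 0.27·1.622629 = -0.774377
u(-0.36) ≈ -0.7744

-0.7744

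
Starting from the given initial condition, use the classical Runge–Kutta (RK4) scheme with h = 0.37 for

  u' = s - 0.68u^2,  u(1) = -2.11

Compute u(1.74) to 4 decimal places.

-14.3745

RK4: k1 = f(s_n, u_n); k2 = f(s_n + h/2, u_n + (h/2)·k1); k3 = f(s_n + h/2, u_n + (h/2)·k2); k4 = f(s_n + h, u_n + h·k3); u_{n+1} = u_n + (h/6)·(k1 + 2k2 + 2k3 + k4).
s=1.000000, u=-2.110000:
  k1 = f(1.000000, -2.110000) = -2.027428
  k2 = f(1.185000, -2.485074) = -3.014404
  k3 = f(1.185000, -2.667665) = -3.654176
  k4 = f(1.370000, -3.462045) = -6.780314
  u ← -2.110000 + (0.37/6)·(k1 + 2k2 + 2k3 + k4) = -3.475602
s=1.370000, u=-3.475602:
  k1 = f(1.370000, -3.475602) = -6.844271
  k2 = f(1.555000, -4.741792) = -13.734525
  k3 = f(1.555000, -6.016489) = -23.059737
  k4 = f(1.740000, -12.007705) = -96.305787
  u ← -3.475602 + (0.37/6)·(k1 + 2k2 + 2k3 + k4) = -14.374481
u(1.74) ≈ -14.3745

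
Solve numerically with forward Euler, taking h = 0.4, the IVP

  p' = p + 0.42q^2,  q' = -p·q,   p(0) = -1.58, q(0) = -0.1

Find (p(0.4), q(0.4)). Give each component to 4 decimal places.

Euler on (p,q): p_{n+1} = p_n + h·p', q_{n+1} = q_n + h·q'.
0.000000: (-1.580000, -0.100000); f=(-1.575800, -0.158000) → (-2.210320, -0.163200)
(p(0.4), q(0.4)) ≈ (-2.2103, -0.1632)

-2.2103, -0.1632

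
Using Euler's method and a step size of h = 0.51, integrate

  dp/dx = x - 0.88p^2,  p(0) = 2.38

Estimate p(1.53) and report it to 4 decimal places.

0.6030

Euler: p_{n+1} = p_n + h·f(x_n, p_n).
x=0.000000, p=2.380000: f=-4.984672 → p ← 2.380000 + 0.51·(-4.984672) = -0.162183
x=0.510000, p=-0.162183: f=0.486853 → p ← -0.162183 + 0.51·0.486853 = 0.086112
x=1.020000, p=0.086112: f=1.013474 → p ← 0.086112 + 0.51·1.013474 = 0.602984
p(1.53) ≈ 0.6030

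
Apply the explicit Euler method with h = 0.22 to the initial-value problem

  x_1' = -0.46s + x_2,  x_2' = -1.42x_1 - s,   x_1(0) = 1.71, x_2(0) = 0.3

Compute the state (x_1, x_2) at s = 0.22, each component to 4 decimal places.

Euler on (x_1,x_2): x_1_{n+1} = x_1_n + h·x_1', x_2_{n+1} = x_2_n + h·x_2'.
0.000000: (1.710000, 0.300000); f=(0.300000, -2.428200) → (1.776000, -0.234204)
(x_1(0.22), x_2(0.22)) ≈ (1.7760, -0.2342)

1.7760, -0.2342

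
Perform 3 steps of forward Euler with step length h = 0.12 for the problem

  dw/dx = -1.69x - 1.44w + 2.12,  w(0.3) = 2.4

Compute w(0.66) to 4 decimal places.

1.7758

Euler: w_{n+1} = w_n + h·f(x_n, w_n).
x=0.300000, w=2.400000: f=-1.843000 → w ← 2.400000 + 0.12·(-1.843000) = 2.178840
x=0.420000, w=2.178840: f=-1.727330 → w ← 2.178840 + 0.12·(-1.727330) = 1.971560
x=0.540000, w=1.971560: f=-1.631647 → w ← 1.971560 + 0.12·(-1.631647) = 1.775763
w(0.66) ≈ 1.7758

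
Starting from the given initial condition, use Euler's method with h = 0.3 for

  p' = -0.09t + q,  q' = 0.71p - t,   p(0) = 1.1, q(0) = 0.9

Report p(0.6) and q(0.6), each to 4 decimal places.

Euler on (p,q): p_{n+1} = p_n + h·p', q_{n+1} = q_n + h·q'.
0.000000: (1.100000, 0.900000); f=(0.900000, 0.781000) → (1.370000, 1.134300)
0.300000: (1.370000, 1.134300); f=(1.107300, 0.672700) → (1.702190, 1.336110)
(p(0.6), q(0.6)) ≈ (1.7022, 1.3361)

1.7022, 1.3361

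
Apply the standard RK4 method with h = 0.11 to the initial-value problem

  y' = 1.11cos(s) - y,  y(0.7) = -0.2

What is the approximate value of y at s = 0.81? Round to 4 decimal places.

RK4: k1 = f(s_n, y_n); k2 = f(s_n + h/2, y_n + (h/2)·k1); k3 = f(s_n + h/2, y_n + (h/2)·k2); k4 = f(s_n + h, y_n + h·k3); y_{n+1} = y_n + (h/6)·(k1 + 2k2 + 2k3 + k4).
s=0.700000, y=-0.200000:
  k1 = f(0.700000, -0.200000) = 1.048975
  k2 = f(0.755000, -0.142306) = 0.950688
  k3 = f(0.755000, -0.147712) = 0.956094
  k4 = f(0.810000, -0.094830) = 0.860173
  y ← -0.200000 + (0.11/6)·(k1 + 2k2 + 2k3 + k4) = -0.095084
y(0.81) ≈ -0.0951

-0.0951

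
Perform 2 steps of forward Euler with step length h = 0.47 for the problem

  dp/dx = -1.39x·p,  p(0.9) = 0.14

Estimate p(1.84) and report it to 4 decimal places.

0.0061

Euler: p_{n+1} = p_n + h·f(x_n, p_n).
x=0.900000, p=0.140000: f=-0.175140 → p ← 0.140000 + 0.47·(-0.175140) = 0.057684
x=1.370000, p=0.057684: f=-0.109848 → p ← 0.057684 + 0.47·(-0.109848) = 0.006056
p(1.84) ≈ 0.0061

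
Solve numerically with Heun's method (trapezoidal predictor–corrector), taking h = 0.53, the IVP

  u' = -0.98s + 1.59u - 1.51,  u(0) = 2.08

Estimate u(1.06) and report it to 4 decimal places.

Heun: k1 = f(s_n, u_n); k2 = f(s_n + h, u_n + h·k1); u_{n+1} = u_n + (h/2)·(k1 + k2).
s=0.000000, u=2.080000:
  k1 = f(0.000000, 2.080000) = 1.797200
  k2 = f(0.530000, 3.032516) = 2.792300
  u ← 2.080000 + (0.53/2)·(1.797200 + 2.792300) = 3.296218
s=0.530000, u=3.296218:
  k1 = f(0.530000, 3.296218) = 3.211586
  k2 = f(1.060000, 4.998358) = 5.398590
  u ← 3.296218 + (0.53/2)·(3.211586 + 5.398590) = 5.577914
u(1.06) ≈ 5.5779

5.5779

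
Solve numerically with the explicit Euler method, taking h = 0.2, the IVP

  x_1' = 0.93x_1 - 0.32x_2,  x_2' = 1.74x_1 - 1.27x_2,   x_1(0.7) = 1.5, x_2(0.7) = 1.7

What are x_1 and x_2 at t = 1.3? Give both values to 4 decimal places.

Euler on (x_1,x_2): x_1_{n+1} = x_1_n + h·x_1', x_2_{n+1} = x_2_n + h·x_2'.
0.700000: (1.500000, 1.700000); f=(0.851000, 0.451000) → (1.670200, 1.790200)
0.900000: (1.670200, 1.790200); f=(0.980422, 0.632594) → (1.866284, 1.916719)
1.100000: (1.866284, 1.916719); f=(1.122294, 0.813102) → (2.090743, 2.079339)
(x_1(1.3), x_2(1.3)) ≈ (2.0907, 2.0793)

2.0907, 2.0793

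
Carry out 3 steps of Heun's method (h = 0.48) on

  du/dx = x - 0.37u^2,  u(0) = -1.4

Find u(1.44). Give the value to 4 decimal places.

-2.2632

Heun: k1 = f(x_n, u_n); k2 = f(x_n + h, u_n + h·k1); u_{n+1} = u_n + (h/2)·(k1 + k2).
x=0.000000, u=-1.400000:
  k1 = f(0.000000, -1.400000) = -0.725200
  k2 = f(0.480000, -1.748096) = -0.650661
  u ← -1.400000 + (0.48/2)·(-0.725200 + (-0.650661)) = -1.730207
x=0.480000, u=-1.730207:
  k1 = f(0.480000, -1.730207) = -0.627637
  k2 = f(0.960000, -2.031473) = -0.566946
  u ← -1.730207 + (0.48/2)·(-0.627637 + (-0.566946)) = -2.016907
x=0.960000, u=-2.016907:
  k1 = f(0.960000, -2.016907) = -0.545127
  k2 = f(1.440000, -2.278568) = -0.480992
  u ← -2.016907 + (0.48/2)·(-0.545127 + (-0.480992)) = -2.263175
u(1.44) ≈ -2.2632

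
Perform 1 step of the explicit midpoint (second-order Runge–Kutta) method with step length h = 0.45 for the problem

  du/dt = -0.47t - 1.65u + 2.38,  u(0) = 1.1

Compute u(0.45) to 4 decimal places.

1.2123

Midpoint: k1 = f(t_n, u_n); k2 = f(t_n + h/2, u_n + (h/2)·k1); u_{n+1} = u_n + h·k2.
t=0.000000, u=1.100000:
  k1 = f(0.000000, 1.100000) = 0.565000
  k2 = f(0.225000, 1.227125) = 0.249494
  u ← 1.100000 + 0.45·0.249494 = 1.212272
u(0.45) ≈ 1.2123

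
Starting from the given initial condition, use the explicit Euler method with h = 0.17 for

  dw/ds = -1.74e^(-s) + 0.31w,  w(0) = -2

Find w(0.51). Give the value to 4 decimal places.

-3.1342

Euler: w_{n+1} = w_n + h·f(s_n, w_n).
s=0.000000, w=-2.000000: f=-2.360000 → w ← -2.000000 + 0.17·(-2.360000) = -2.401200
s=0.170000, w=-2.401200: f=-2.212349 → w ← -2.401200 + 0.17·(-2.212349) = -2.777299
s=0.340000, w=-2.777299: f=-2.099443 → w ← -2.777299 + 0.17·(-2.099443) = -3.134205
w(0.51) ≈ -3.1342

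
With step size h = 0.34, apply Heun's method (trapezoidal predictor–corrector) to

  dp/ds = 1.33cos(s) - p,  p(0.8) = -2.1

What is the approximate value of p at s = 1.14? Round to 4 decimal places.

-1.3090

Heun: k1 = f(s_n, p_n); k2 = f(s_n + h, p_n + h·k1); p_{n+1} = p_n + (h/2)·(k1 + k2).
s=0.800000, p=-2.100000:
  k1 = f(0.800000, -2.100000) = 3.026620
  k2 = f(1.140000, -1.070949) = 1.626350
  p ← -2.100000 + (0.34/2)·(3.026620 + 1.626350) = -1.308995
p(1.14) ≈ -1.3090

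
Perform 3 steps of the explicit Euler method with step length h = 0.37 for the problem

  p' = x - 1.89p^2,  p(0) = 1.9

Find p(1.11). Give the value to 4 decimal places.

-0.8907

Euler: p_{n+1} = p_n + h·f(x_n, p_n).
x=0.000000, p=1.900000: f=-6.822900 → p ← 1.900000 + 0.37·(-6.822900) = -0.624473
x=0.370000, p=-0.624473: f=-0.367037 → p ← -0.624473 + 0.37·(-0.367037) = -0.760277
x=0.740000, p=-0.760277: f=-0.352459 → p ← -0.760277 + 0.37·(-0.352459) = -0.890686
p(1.11) ≈ -0.8907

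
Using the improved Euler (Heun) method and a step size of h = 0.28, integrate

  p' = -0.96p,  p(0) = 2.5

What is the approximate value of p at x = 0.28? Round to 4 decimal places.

1.9183

Heun: k1 = f(x_n, p_n); k2 = f(x_n + h, p_n + h·k1); p_{n+1} = p_n + (h/2)·(k1 + k2).
x=0.000000, p=2.500000:
  k1 = f(0.000000, 2.500000) = -2.400000
  k2 = f(0.280000, 1.828000) = -1.754880
  p ← 2.500000 + (0.28/2)·(-2.400000 + (-1.754880)) = 1.918317
p(0.28) ≈ 1.9183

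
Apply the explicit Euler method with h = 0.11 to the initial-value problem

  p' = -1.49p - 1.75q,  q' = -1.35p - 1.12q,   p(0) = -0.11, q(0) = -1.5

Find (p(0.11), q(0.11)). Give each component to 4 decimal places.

Euler on (p,q): p_{n+1} = p_n + h·p', q_{n+1} = q_n + h·q'.
0.000000: (-0.110000, -1.500000); f=(2.788900, 1.828500) → (0.196779, -1.298865)
(p(0.11), q(0.11)) ≈ (0.1968, -1.2989)

0.1968, -1.2989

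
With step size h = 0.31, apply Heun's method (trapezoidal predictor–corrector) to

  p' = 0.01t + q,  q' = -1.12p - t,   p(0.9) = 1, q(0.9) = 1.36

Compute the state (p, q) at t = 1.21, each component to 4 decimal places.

Heun on (p,q): k1 = f(t_n, state_n); k2 = f(t_n + h, state_n + h·k1); state_{n+1} = state_n + (h/2)·(k1 + k2).
0.900000: (1.000000, 1.360000)
  k1 = (1.369000, -2.020000)
  predictor → (1.424390, 0.733800)
  k2 = (0.745900, -2.805317)
  → (1.327809, 0.612076)
(p(1.21), q(1.21)) ≈ (1.3278, 0.6121)

1.3278, 0.6121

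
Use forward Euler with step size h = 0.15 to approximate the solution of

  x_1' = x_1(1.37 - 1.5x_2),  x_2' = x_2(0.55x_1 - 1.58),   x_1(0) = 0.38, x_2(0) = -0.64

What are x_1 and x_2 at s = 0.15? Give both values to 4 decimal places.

0.5128, -0.5084

Euler on (x_1,x_2): x_1_{n+1} = x_1_n + h·x_1', x_2_{n+1} = x_2_n + h·x_2'.
0.000000: (0.380000, -0.640000); f=(0.885400, 0.877440) → (0.512810, -0.508384)
(x_1(0.15), x_2(0.15)) ≈ (0.5128, -0.5084)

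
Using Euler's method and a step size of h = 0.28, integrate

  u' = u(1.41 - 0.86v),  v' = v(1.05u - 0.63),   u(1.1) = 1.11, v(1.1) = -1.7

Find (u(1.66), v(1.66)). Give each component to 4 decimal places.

3.7360, -2.7610

Euler on (u,v): u_{n+1} = u_n + h·u', v_{n+1} = v_n + h·v'.
1.100000: (1.110000, -1.700000); f=(3.187920, -0.910350) → (2.002618, -1.954898)
1.380000: (2.002618, -1.954898); f=(6.190516, -2.879073) → (3.735962, -2.761038)
(u(1.66), v(1.66)) ≈ (3.7360, -2.7610)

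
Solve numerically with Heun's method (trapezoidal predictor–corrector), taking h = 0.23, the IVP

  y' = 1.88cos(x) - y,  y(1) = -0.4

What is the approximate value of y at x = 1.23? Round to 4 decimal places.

Heun: k1 = f(x_n, y_n); k2 = f(x_n + h, y_n + h·k1); y_{n+1} = y_n + (h/2)·(k1 + k2).
x=1.000000, y=-0.400000:
  k1 = f(1.000000, -0.400000) = 1.415768
  k2 = f(1.230000, -0.074373) = 0.702740
  y ← -0.400000 + (0.23/2)·(1.415768 + 0.702740) = -0.156372
y(1.23) ≈ -0.1564

-0.1564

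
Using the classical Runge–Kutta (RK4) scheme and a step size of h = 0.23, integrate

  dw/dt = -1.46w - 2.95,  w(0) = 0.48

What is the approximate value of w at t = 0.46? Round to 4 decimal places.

RK4: k1 = f(t_n, w_n); k2 = f(t_n + h/2, w_n + (h/2)·k1); k3 = f(t_n + h/2, w_n + (h/2)·k2); k4 = f(t_n + h, w_n + h·k3); w_{n+1} = w_n + (h/6)·(k1 + 2k2 + 2k3 + k4).
t=0.000000, w=0.480000:
  k1 = f(0.000000, 0.480000) = -3.650800
  k2 = f(0.115000, 0.060158) = -3.037831
  k3 = f(0.115000, 0.130649) = -3.140748
  k4 = f(0.230000, -0.242372) = -2.596137
  w ← 0.480000 + (0.23/6)·(k1 + 2k2 + 2k3 + k4) = -0.233157
t=0.230000, w=-0.233157:
  k1 = f(0.230000, -0.233157) = -2.609591
  k2 = f(0.345000, -0.533260) = -2.171441
  k3 = f(0.345000, -0.482873) = -2.245006
  k4 = f(0.460000, -0.749508) = -1.855718
  w ← -0.233157 + (0.23/6)·(k1 + 2k2 + 2k3 + k4) = -0.742921
w(0.46) ≈ -0.7429

-0.7429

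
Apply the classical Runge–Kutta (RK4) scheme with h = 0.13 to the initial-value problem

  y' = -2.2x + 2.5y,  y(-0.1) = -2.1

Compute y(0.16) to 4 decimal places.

RK4: k1 = f(x_n, y_n); k2 = f(x_n + h/2, y_n + (h/2)·k1); k3 = f(x_n + h/2, y_n + (h/2)·k2); k4 = f(x_n + h, y_n + h·k3); y_{n+1} = y_n + (h/6)·(k1 + 2k2 + 2k3 + k4).
x=-0.100000, y=-2.100000:
  k1 = f(-0.100000, -2.100000) = -5.030000
  k2 = f(-0.035000, -2.426950) = -5.990375
  k3 = f(-0.035000, -2.489374) = -6.146436
  k4 = f(0.030000, -2.899037) = -7.313592
  y ← -2.100000 + (0.13/6)·(k1 + 2k2 + 2k3 + k4) = -2.893373
x=0.030000, y=-2.893373:
  k1 = f(0.030000, -2.893373) = -7.299432
  k2 = f(0.095000, -3.367836) = -8.628590
  k3 = f(0.095000, -3.454231) = -8.844578
  k4 = f(0.160000, -4.043168) = -10.459920
  y ← -2.893373 + (0.13/6)·(k1 + 2k2 + 2k3 + k4) = -4.035330
y(0.16) ≈ -4.0353

-4.0353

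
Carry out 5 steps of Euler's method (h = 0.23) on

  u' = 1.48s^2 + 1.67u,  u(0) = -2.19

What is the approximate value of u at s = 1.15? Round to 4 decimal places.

-10.4264

Euler: u_{n+1} = u_n + h·f(s_n, u_n).
s=0.000000, u=-2.190000: f=-3.657300 → u ← -2.190000 + 0.23·(-3.657300) = -3.031179
s=0.230000, u=-3.031179: f=-4.983777 → u ← -3.031179 + 0.23·(-4.983777) = -4.177448
s=0.460000, u=-4.177448: f=-6.663170 → u ← -4.177448 + 0.23·(-6.663170) = -5.709977
s=0.690000, u=-5.709977: f=-8.831033 → u ← -5.709977 + 0.23·(-8.831033) = -7.741114
s=0.920000, u=-7.741114: f=-11.674989 → u ← -7.741114 + 0.23·(-11.674989) = -10.426362
u(1.15) ≈ -10.4264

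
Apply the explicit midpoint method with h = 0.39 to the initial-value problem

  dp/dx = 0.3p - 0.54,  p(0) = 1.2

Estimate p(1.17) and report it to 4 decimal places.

0.9483

Midpoint: k1 = f(x_n, p_n); k2 = f(x_n + h/2, p_n + (h/2)·k1); p_{n+1} = p_n + h·k2.
x=0.000000, p=1.200000:
  k1 = f(0.000000, 1.200000) = -0.180000
  k2 = f(0.195000, 1.164900) = -0.190530
  p ← 1.200000 + 0.39·(-0.190530) = 1.125693
x=0.390000, p=1.125693:
  k1 = f(0.390000, 1.125693) = -0.202292
  k2 = f(0.585000, 1.086246) = -0.214126
  p ← 1.125693 + 0.39·(-0.214126) = 1.042184
x=0.780000, p=1.042184:
  k1 = f(0.780000, 1.042184) = -0.227345
  k2 = f(0.975000, 0.997852) = -0.240644
  p ← 1.042184 + 0.39·(-0.240644) = 0.948333
p(1.17) ≈ 0.9483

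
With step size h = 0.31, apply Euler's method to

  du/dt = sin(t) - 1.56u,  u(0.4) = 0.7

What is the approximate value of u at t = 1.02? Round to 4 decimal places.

0.4511

Euler: u_{n+1} = u_n + h·f(t_n, u_n).
t=0.400000, u=0.700000: f=-0.702582 → u ← 0.700000 + 0.31·(-0.702582) = 0.482200
t=0.710000, u=0.482200: f=-0.100398 → u ← 0.482200 + 0.31·(-0.100398) = 0.451076
u(1.02) ≈ 0.4511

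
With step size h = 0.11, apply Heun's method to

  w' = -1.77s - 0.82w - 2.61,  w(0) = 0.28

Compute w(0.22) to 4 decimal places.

Heun: k1 = f(s_n, w_n); k2 = f(s_n + h, w_n + h·k1); w_{n+1} = w_n + (h/2)·(k1 + k2).
s=0.000000, w=0.280000:
  k1 = f(0.000000, 0.280000) = -2.839600
  k2 = f(0.110000, -0.032356) = -2.778168
  w ← 0.280000 + (0.11/2)·(-2.839600 + (-2.778168)) = -0.028977
s=0.110000, w=-0.028977:
  k1 = f(0.110000, -0.028977) = -2.780939
  k2 = f(0.220000, -0.334880) = -2.724798
  w ← -0.028977 + (0.11/2)·(-2.780939 + (-2.724798)) = -0.331793
w(0.22) ≈ -0.3318

-0.3318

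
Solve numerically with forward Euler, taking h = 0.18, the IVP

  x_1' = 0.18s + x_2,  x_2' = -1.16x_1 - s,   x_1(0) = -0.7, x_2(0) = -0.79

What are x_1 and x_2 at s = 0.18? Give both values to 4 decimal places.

Euler on (x_1,x_2): x_1_{n+1} = x_1_n + h·x_1', x_2_{n+1} = x_2_n + h·x_2'.
0.000000: (-0.700000, -0.790000); f=(-0.790000, 0.812000) → (-0.842200, -0.643840)
(x_1(0.18), x_2(0.18)) ≈ (-0.8422, -0.6438)

-0.8422, -0.6438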